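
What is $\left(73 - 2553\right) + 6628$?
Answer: $4148$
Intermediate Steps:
$\left(73 - 2553\right) + 6628 = -2480 + 6628 = 4148$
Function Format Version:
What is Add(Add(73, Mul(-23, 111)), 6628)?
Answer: 4148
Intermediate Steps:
Add(Add(73, Mul(-23, 111)), 6628) = Add(Add(73, -2553), 6628) = Add(-2480, 6628) = 4148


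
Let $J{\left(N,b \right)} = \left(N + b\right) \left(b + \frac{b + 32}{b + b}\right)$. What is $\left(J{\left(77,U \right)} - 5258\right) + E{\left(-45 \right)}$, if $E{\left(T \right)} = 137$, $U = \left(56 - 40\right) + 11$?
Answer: $- \frac{59383}{27} \approx -2199.4$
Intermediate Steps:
$U = 27$ ($U = 16 + 11 = 27$)
$J{\left(N,b \right)} = \left(N + b\right) \left(b + \frac{32 + b}{2 b}\right)$
$\left(J{\left(77,U \right)} - 5258\right) + E{\left(-45 \right)} = \left(\left(16 + 27^{2} + \frac{1}{2} \cdot 77 + \frac{1}{2} \cdot 27 + 77 \cdot 27 + 16 \cdot 77 \cdot \frac{1}{27}\right) - 5258\right) + 137 = \left(\left(16 + 729 + \frac{77}{2} + \frac{27}{2} + 2079 + 16 \cdot 77 \cdot \frac{1}{27}\right) - 5258\right) + 137 = \left(\left(16 + 729 + \frac{77}{2} + \frac{27}{2} + 2079 + \frac{1232}{27}\right) - 5258\right) + 137 = \left(\frac{78884}{27} - 5258\right) + 137 = - \frac{63082}{27} + 137 = - \frac{59383}{27}$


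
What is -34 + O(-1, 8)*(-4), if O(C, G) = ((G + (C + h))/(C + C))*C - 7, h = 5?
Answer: -30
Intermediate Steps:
O(C, G) = -9/2 + C/2 + G/2 (O(C, G) = ((G + (C + 5))/(C + C))*C - 7 = ((G + (5 + C))/((2*C)))*C - 7 = ((5 + C + G)*(1/(2*C)))*C - 7 = ((5 + C + G)/(2*C))*C - 7 = (5/2 + C/2 + G/2) - 7 = -9/2 + C/2 + G/2)
-34 + O(-1, 8)*(-4) = -34 + (-9/2 + (½)*(-1) + (½)*8)*(-4) = -34 + (-9/2 - ½ + 4)*(-4) = -34 - 1*(-4) = -34 + 4 = -30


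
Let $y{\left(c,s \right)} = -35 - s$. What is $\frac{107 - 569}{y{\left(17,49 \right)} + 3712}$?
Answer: $- \frac{231}{1814} \approx -0.12734$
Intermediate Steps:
$\frac{107 - 569}{y{\left(17,49 \right)} + 3712} = \frac{107 - 569}{\left(-35 - 49\right) + 3712} = - \frac{462}{\left(-35 - 49\right) + 3712} = - \frac{462}{-84 + 3712} = - \frac{462}{3628} = \left(-462\right) \frac{1}{3628} = - \frac{231}{1814}$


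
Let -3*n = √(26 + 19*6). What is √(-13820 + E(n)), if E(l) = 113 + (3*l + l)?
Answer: √(-123363 - 24*√35)/3 ≈ 117.14*I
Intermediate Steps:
n = -2*√35/3 (n = -√(26 + 19*6)/3 = -√(26 + 114)/3 = -2*√35/3 ≈ -3.9441)
E(l) = 113 + 4*l
√(-13820 + E(n)) = √(-13820 + (113 + 4*(-2*√35/3))) = √(-13820 + (113 - 8*√35/3)) = √(-13707 - 8*√35/3)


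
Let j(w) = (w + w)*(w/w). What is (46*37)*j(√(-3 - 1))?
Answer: 6808*I ≈ 6808.0*I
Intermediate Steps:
j(w) = 2*w (j(w) = (2*w)*1 = 2*w)
(46*37)*j(√(-3 - 1)) = (46*37)*(2*√(-3 - 1)) = 1702*(2*√(-4)) = 1702*(2*(2*I)) = 1702*(4*I) = 6808*I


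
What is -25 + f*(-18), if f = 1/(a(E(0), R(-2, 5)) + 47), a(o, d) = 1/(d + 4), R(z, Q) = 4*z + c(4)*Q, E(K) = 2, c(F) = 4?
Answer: -6371/251 ≈ -25.382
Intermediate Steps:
R(z, Q) = 4*Q + 4*z (R(z, Q) = 4*z + 4*Q = 4*Q + 4*z)
a(o, d) = 1/(4 + d)
f = 16/753 (f = 1/(1/(4 + (4*5 + 4*(-2))) + 47) = 1/(1/(4 + (20 - 8)) + 47) = 1/(1/(4 + 12) + 47) = 1/(1/16 + 47) = 1/(753/16) = 16/753 ≈ 0.021248)
-25 + f*(-18) = -25 + (16/753)*(-18) = -25 - 96/251 = -6371/251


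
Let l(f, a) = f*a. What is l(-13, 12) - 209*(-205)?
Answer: 42689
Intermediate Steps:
l(f, a) = a*f
l(-13, 12) - 209*(-205) = 12*(-13) - 209*(-205) = -156 + 42845 = 42689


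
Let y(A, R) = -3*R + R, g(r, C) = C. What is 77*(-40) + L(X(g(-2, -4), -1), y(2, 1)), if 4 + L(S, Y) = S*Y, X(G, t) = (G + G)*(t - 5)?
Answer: -3180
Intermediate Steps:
y(A, R) = -2*R
X(G, t) = 2*G*(-5 + t) (X(G, t) = (2*G)*(-5 + t) = 2*G*(-5 + t))
L(S, Y) = -4 + S*Y
77*(-40) + L(X(g(-2, -4), -1), y(2, 1)) = 77*(-40) + (-4 + (2*(-4)*(-5 - 1))*(-2*1)) = -3080 + (-4 + (2*(-4)*(-6))*(-2)) = -3080 + (-4 + 48*(-2)) = -3080 + (-4 - 96) = -3080 - 100 = -3180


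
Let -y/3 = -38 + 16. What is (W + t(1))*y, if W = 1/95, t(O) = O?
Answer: 6336/95 ≈ 66.695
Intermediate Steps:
y = 66 (y = -3*(-38 + 16) = -3*(-22) = 66)
W = 1/95 ≈ 0.010526
(W + t(1))*y = (1/95 + 1)*66 = (96/95)*66 = 6336/95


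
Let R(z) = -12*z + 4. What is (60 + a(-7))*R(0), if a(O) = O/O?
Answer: 244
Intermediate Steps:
a(O) = 1
R(z) = 4 - 12*z
(60 + a(-7))*R(0) = (60 + 1)*(4 - 12*0) = 61*(4 + 0) = 61*4 = 244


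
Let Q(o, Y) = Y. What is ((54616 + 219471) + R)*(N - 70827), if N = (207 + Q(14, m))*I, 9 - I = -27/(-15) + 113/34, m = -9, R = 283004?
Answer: -3317506987914/85 ≈ -3.9030e+10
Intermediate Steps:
I = 659/170 (I = 9 - (-27/(-15) + 113/34) = 9 - (-27*(-1/15) + 113*(1/34)) = 9 - (9/5 + 113/34) = 9 - 1*871/170 = 9 - 871/170 = 659/170 ≈ 3.8765)
N = 65241/85 (N = (207 - 9)*(659/170) = 198*(659/170) = 65241/85 ≈ 767.54)
((54616 + 219471) + R)*(N - 70827) = ((54616 + 219471) + 283004)*(65241/85 - 70827) = (274087 + 283004)*(-5955054/85) = 557091*(-5955054/85) = -3317506987914/85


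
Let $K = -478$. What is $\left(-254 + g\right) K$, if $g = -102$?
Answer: $170168$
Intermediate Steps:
$\left(-254 + g\right) K = \left(-254 - 102\right) \left(-478\right) = \left(-356\right) \left(-478\right) = 170168$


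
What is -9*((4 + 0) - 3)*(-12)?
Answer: 108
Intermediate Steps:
-9*((4 + 0) - 3)*(-12) = -9*(4 - 3)*(-12) = -9*1*(-12) = -9*(-12) = 108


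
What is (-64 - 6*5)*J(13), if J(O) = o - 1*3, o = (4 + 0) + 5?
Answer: -564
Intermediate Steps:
o = 9 (o = 4 + 5 = 9)
J(O) = 6 (J(O) = 9 - 1*3 = 9 - 3 = 6)
(-64 - 6*5)*J(13) = (-64 - 6*5)*6 = (-64 - 30)*6 = -94*6 = -564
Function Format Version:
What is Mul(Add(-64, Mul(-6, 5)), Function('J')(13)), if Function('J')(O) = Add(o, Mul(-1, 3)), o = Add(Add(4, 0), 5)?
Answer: -564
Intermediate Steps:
o = 9 (o = Add(4, 5) = 9)
Function('J')(O) = 6 (Function('J')(O) = Add(9, Mul(-1, 3)) = Add(9, -3) = 6)
Mul(Add(-64, Mul(-6, 5)), Function('J')(13)) = Mul(Add(-64, Mul(-6, 5)), 6) = Mul(Add(-64, -30), 6) = Mul(-94, 6) = -564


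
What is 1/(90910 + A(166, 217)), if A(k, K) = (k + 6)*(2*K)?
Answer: 1/165558 ≈ 6.0402e-6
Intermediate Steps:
A(k, K) = 2*K*(6 + k) (A(k, K) = (6 + k)*(2*K) = 2*K*(6 + k))
1/(90910 + A(166, 217)) = 1/(90910 + 2*217*(6 + 166)) = 1/(90910 + 2*217*172) = 1/(90910 + 74648) = 1/165558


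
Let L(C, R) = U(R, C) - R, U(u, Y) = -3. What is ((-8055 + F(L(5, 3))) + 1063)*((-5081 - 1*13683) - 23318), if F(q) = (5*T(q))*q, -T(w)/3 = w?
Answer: 316961624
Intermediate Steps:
T(w) = -3*w
L(C, R) = -3 - R
F(q) = -15*q² (F(q) = (5*(-3*q))*q = (-15*q)*q = -15*q²)
((-8055 + F(L(5, 3))) + 1063)*((-5081 - 1*13683) - 23318) = ((-8055 - 15*(-3 - 1*3)²) + 1063)*((-5081 - 1*13683) - 23318) = ((-8055 - 15*(-3 - 3)²) + 1063)*((-5081 - 13683) - 23318) = ((-8055 - 15*(-6)²) + 1063)*(-18764 - 23318) = ((-8055 - 15*36) + 1063)*(-42082) = ((-8055 - 540) + 1063)*(-42082) = (-8595 + 1063)*(-42082) = -7532*(-42082) = 316961624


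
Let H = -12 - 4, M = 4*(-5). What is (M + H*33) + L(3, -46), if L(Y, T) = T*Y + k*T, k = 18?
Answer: -1514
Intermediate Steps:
M = -20
H = -16
L(Y, T) = 18*T + T*Y (L(Y, T) = T*Y + 18*T = 18*T + T*Y)
(M + H*33) + L(3, -46) = (-20 - 16*33) - 46*(18 + 3) = (-20 - 528) - 46*21 = -548 - 966 = -1514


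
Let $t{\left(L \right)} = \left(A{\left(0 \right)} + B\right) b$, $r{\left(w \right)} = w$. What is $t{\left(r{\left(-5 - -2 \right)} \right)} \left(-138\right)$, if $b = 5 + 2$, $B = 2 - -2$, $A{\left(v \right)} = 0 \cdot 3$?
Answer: $-3864$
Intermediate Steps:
$A{\left(v \right)} = 0$
$B = 4$ ($B = 2 + 2 = 4$)
$b = 7$
$t{\left(L \right)} = 28$ ($t{\left(L \right)} = \left(0 + 4\right) 7 = 4 \cdot 7 = 28$)
$t{\left(r{\left(-5 - -2 \right)} \right)} \left(-138\right) = 28 \left(-138\right) = -3864$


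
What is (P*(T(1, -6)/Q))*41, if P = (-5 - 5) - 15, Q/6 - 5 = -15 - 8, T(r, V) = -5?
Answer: -5125/108 ≈ -47.454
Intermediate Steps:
Q = -108 (Q = 30 + 6*(-15 - 8) = 30 + 6*(-23) = 30 - 138 = -108)
P = -25 (P = -10 - 15 = -25)
(P*(T(1, -6)/Q))*41 = -(-125)/(-108)*41 = -(-125)*(-1)/108*41 = -25*5/108*41 = -125/108*41 = -5125/108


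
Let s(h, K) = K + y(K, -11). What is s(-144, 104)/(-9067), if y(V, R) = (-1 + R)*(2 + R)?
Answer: -212/9067 ≈ -0.023382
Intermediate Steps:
s(h, K) = 108 + K (s(h, K) = K + (-2 - 11 + (-11)²) = K + (-2 - 11 + 121) = K + 108 = 108 + K)
s(-144, 104)/(-9067) = (108 + 104)/(-9067) = 212*(-1/9067) = -212/9067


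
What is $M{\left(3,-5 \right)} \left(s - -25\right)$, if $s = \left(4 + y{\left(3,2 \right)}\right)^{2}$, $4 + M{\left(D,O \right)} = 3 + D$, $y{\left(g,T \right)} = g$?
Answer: $148$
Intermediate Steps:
$M{\left(D,O \right)} = -1 + D$ ($M{\left(D,O \right)} = -4 + \left(3 + D\right) = -1 + D$)
$s = 49$ ($s = \left(4 + 3\right)^{2} = 7^{2} = 49$)
$M{\left(3,-5 \right)} \left(s - -25\right) = \left(-1 + 3\right) \left(49 - -25\right) = 2 \left(49 + 25\right) = 2 \cdot 74 = 148$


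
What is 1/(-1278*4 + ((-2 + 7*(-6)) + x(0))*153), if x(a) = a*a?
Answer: -1/11844 ≈ -8.4431e-5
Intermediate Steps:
x(a) = a²
1/(-1278*4 + ((-2 + 7*(-6)) + x(0))*153) = 1/(-1278*4 + ((-2 + 7*(-6)) + 0²)*153) = 1/(-5112 + ((-2 - 42) + 0)*153) = 1/(-5112 + (-44 + 0)*153) = 1/(-5112 - 44*153) = 1/(-5112 - 6732) = 1/(-11844) = -1/11844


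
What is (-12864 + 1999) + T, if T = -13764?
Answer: -24629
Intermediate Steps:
(-12864 + 1999) + T = (-12864 + 1999) - 13764 = -10865 - 13764 = -24629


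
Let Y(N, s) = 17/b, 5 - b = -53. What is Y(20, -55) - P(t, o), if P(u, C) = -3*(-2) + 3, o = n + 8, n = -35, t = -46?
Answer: -505/58 ≈ -8.7069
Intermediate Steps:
b = 58 (b = 5 - 1*(-53) = 5 + 53 = 58)
Y(N, s) = 17/58
o = -27 (o = -35 + 8 = -27)
P(u, C) = 9 (P(u, C) = 6 + 3 = 9)
Y(20, -55) - P(t, o) = 17/58 - 1*9 = 17/58 - 9 = -505/58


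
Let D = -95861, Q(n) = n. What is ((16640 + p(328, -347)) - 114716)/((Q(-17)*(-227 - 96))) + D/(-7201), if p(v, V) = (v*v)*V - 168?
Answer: -14158225239/2081089 ≈ -6803.3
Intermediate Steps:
p(v, V) = -168 + V*v² (p(v, V) = v²*V - 168 = V*v² - 168 = -168 + V*v²)
((16640 + p(328, -347)) - 114716)/((Q(-17)*(-227 - 96))) + D/(-7201) = ((16640 + (-168 - 347*328²)) - 114716)/((-17*(-227 - 96))) - 95861/(-7201) = ((16640 + (-168 - 347*107584)) - 114716)/((-17*(-323))) - 95861*(-1/7201) = ((16640 + (-168 - 37331648)) - 114716)/5491 + 95861/7201 = ((16640 - 37331816) - 114716)*(1/5491) + 95861/7201 = (-37315176 - 114716)*(1/5491) + 95861/7201 = -37429892*1/5491 + 95861/7201 = -37429892/5491 + 95861/7201 = -14158225239/2081089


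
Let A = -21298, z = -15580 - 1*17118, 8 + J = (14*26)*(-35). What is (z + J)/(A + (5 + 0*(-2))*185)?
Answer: 45446/20373 ≈ 2.2307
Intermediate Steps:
J = -12748 (J = -8 + (14*26)*(-35) = -8 + 364*(-35) = -8 - 12740 = -12748)
z = -32698 (z = -15580 - 17118 = -32698)
(z + J)/(A + (5 + 0*(-2))*185) = (-32698 - 12748)/(-21298 + (5 + 0*(-2))*185) = -45446/(-21298 + (5 + 0)*185) = -45446/(-21298 + 5*185) = -45446/(-21298 + 925) = -45446/(-20373) = -45446*(-1/20373) = 45446/20373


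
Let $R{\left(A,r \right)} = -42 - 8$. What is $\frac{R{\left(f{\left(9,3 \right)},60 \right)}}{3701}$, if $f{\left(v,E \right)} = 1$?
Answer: $- \frac{50}{3701} \approx -0.01351$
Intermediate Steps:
$R{\left(A,r \right)} = -50$ ($R{\left(A,r \right)} = -42 - 8 = -50$)
$\frac{R{\left(f{\left(9,3 \right)},60 \right)}}{3701} = - \frac{50}{3701}$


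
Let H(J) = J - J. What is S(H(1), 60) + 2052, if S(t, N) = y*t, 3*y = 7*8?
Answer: 2052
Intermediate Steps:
y = 56/3 (y = (7*8)/3 = (1/3)*56 = 56/3 ≈ 18.667)
H(J) = 0
S(t, N) = 56*t/3
S(H(1), 60) + 2052 = (56/3)*0 + 2052 = 0 + 2052 = 2052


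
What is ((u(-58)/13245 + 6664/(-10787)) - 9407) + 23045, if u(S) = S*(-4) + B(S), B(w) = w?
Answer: 92782223868/6803515 ≈ 13637.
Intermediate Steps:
u(S) = -3*S (u(S) = S*(-4) + S = -4*S + S = -3*S)
((u(-58)/13245 + 6664/(-10787)) - 9407) + 23045 = ((-3*(-58)/13245 + 6664/(-10787)) - 9407) + 23045 = ((174*(1/13245) + 6664*(-1/10787)) - 9407) + 23045 = ((58/4415 - 952/1541) - 9407) + 23045 = (-4113702/6803515 - 9407) + 23045 = -64004779307/6803515 + 23045 = 92782223868/6803515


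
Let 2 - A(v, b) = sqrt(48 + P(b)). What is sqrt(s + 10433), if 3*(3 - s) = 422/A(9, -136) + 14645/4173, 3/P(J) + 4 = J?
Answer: sqrt(-25268125704640 + 181711391849*sqrt(235095))/(4173*sqrt(-140 + sqrt(235095))) ≈ 102.29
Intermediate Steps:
P(J) = 3/(-4 + J)
A(v, b) = 2 - sqrt(48 + 3/(-4 + b))
s = 22912/12519 - 422/(3*(2 - sqrt(235095)/70)) (s = 3 - (422/(2 - sqrt(3)*sqrt((-63 + 16*(-136))/(-4 - 136))) + 14645/4173)/3 = 3 - (422/(2 - sqrt(3)*sqrt((-63 - 2176)/(-140))) + 14645*(1/4173))/3 = 3 - (422/(2 - sqrt(3)*sqrt(-1/140*(-2239))) + 14645/4173)/3 = 3 - (422/(2 - sqrt(3)*sqrt(2239/140)) + 14645/4173)/3 = 3 - (422/(2 - sqrt(3)*sqrt(78365)/70) + 14645/4173)/3 = 3 - (422/(2 - sqrt(235095)/70) + 14645/4173)/3 = 3 - (14645/4173 + 422/(2 - sqrt(235095)/70))/3 = 3 + (-14645/12519 - 422/(3*(2 - sqrt(235095)/70))) = 22912/12519 - 422/(3*(2 - sqrt(235095)/70)) ≈ 30.382)
sqrt(s + 10433) = sqrt((634150864/77079483 + 844*sqrt(235095)/18471) + 10433) = sqrt(804804397003/77079483 + 844*sqrt(235095)/18471)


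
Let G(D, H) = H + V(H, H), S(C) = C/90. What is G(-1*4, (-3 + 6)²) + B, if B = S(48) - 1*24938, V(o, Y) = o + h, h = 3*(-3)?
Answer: -373927/15 ≈ -24928.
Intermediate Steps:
S(C) = C/90 (S(C) = C*(1/90) = C/90)
h = -9
V(o, Y) = -9 + o (V(o, Y) = o - 9 = -9 + o)
G(D, H) = -9 + 2*H (G(D, H) = H + (-9 + H) = -9 + 2*H)
B = -374062/15 (B = (1/90)*48 - 1*24938 = 8/15 - 24938 = -374062/15 ≈ -24937.)
G(-1*4, (-3 + 6)²) + B = (-9 + 2*(-3 + 6)²) - 374062/15 = (-9 + 2*3²) - 374062/15 = (-9 + 2*9) - 374062/15 = (-9 + 18) - 374062/15 = 9 - 374062/15 = -373927/15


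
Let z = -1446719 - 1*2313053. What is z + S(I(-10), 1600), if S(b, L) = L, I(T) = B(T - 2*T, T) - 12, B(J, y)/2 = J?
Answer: -3758172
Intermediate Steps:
B(J, y) = 2*J
I(T) = -12 - 2*T (I(T) = 2*(T - 2*T) - 12 = 2*(-T) - 12 = -2*T - 12 = -12 - 2*T)
z = -3759772 (z = -1446719 - 2313053 = -3759772)
z + S(I(-10), 1600) = -3759772 + 1600 = -3758172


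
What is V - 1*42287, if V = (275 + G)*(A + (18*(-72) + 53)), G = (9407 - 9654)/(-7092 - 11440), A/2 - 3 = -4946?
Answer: -57503134247/18532 ≈ -3.1029e+6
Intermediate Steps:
A = -9886 (A = 6 + 2*(-4946) = 6 - 9892 = -9886)
G = 247/18532 (G = -247/(-18532) = -247*(-1/18532) = 247/18532 ≈ 0.013328)
V = -56719471563/18532 (V = (275 + 247/18532)*(-9886 + (18*(-72) + 53)) = 5096547*(-9886 + (-1296 + 53))/18532 = 5096547*(-9886 - 1243)/18532 = (5096547/18532)*(-11129) = -56719471563/18532 ≈ -3.0606e+6)
V - 1*42287 = -56719471563/18532 - 1*42287 = -56719471563/18532 - 42287 = -57503134247/18532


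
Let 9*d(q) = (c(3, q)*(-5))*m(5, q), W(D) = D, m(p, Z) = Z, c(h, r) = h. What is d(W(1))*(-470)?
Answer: 2350/3 ≈ 783.33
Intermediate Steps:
d(q) = -5*q/3 (d(q) = ((3*(-5))*q)/9 = (-15*q)/9 = -5*q/3)
d(W(1))*(-470) = -5/3*1*(-470) = -5/3*(-470) = 2350/3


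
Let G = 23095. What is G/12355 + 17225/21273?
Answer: 2873938/1072767 ≈ 2.6790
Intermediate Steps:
G/12355 + 17225/21273 = 23095/12355 + 17225/21273 = 23095*(1/12355) + 17225*(1/21273) = 4619/2471 + 17225/21273 = 2873938/1072767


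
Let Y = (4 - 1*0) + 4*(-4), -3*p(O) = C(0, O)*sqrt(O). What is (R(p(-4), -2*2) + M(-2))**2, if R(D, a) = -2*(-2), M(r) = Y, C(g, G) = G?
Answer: 64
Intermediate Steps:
p(O) = -O**(3/2)/3 (p(O) = -O*sqrt(O)/3 = -O**(3/2)/3)
Y = -12 (Y = (4 + 0) - 16 = 4 - 16 = -12)
M(r) = -12
R(D, a) = 4
(R(p(-4), -2*2) + M(-2))**2 = (4 - 12)**2 = (-8)**2 = 64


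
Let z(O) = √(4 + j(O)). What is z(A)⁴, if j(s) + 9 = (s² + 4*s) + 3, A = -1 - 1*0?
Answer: 25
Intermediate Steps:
A = -1 (A = -1 + 0 = -1)
j(s) = -6 + s² + 4*s (j(s) = -9 + ((s² + 4*s) + 3) = -9 + (3 + s² + 4*s) = -6 + s² + 4*s)
z(O) = √(-2 + O² + 4*O) (z(O) = √(4 + (-6 + O² + 4*O)) = √(-2 + O² + 4*O))
z(A)⁴ = (√(-2 + (-1)² + 4*(-1)))⁴ = (√(-2 + 1 - 4))⁴ = (√(-5))⁴ = (I*√5)⁴ = 25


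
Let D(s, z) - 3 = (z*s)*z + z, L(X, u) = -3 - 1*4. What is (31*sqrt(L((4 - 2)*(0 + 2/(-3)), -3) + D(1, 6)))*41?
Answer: 1271*sqrt(38) ≈ 7835.0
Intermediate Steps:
L(X, u) = -7 (L(X, u) = -3 - 4 = -7)
D(s, z) = 3 + z + s*z**2 (D(s, z) = 3 + ((z*s)*z + z) = 3 + ((s*z)*z + z) = 3 + (s*z**2 + z) = 3 + (z + s*z**2) = 3 + z + s*z**2)
(31*sqrt(L((4 - 2)*(0 + 2/(-3)), -3) + D(1, 6)))*41 = (31*sqrt(-7 + (3 + 6 + 1*6**2)))*41 = (31*sqrt(-7 + (3 + 6 + 1*36)))*41 = (31*sqrt(-7 + (3 + 6 + 36)))*41 = (31*sqrt(-7 + 45))*41 = (31*sqrt(38))*41 = 1271*sqrt(38)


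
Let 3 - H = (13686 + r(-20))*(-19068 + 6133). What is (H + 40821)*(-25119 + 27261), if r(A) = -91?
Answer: 376760983158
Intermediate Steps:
H = 175851328 (H = 3 - (13686 - 91)*(-19068 + 6133) = 3 - 13595*(-12935) = 3 - 1*(-175851325) = 3 + 175851325 = 175851328)
(H + 40821)*(-25119 + 27261) = (175851328 + 40821)*(-25119 + 27261) = 175892149*2142 = 376760983158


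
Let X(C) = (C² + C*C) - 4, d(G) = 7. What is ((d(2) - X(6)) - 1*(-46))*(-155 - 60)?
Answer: 3225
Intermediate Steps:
X(C) = -4 + 2*C² (X(C) = (C² + C²) - 4 = 2*C² - 4 = -4 + 2*C²)
((d(2) - X(6)) - 1*(-46))*(-155 - 60) = ((7 - (-4 + 2*6²)) - 1*(-46))*(-155 - 60) = ((7 - (-4 + 2*36)) + 46)*(-215) = ((7 - (-4 + 72)) + 46)*(-215) = ((7 - 1*68) + 46)*(-215) = ((7 - 68) + 46)*(-215) = (-61 + 46)*(-215) = -15*(-215) = 3225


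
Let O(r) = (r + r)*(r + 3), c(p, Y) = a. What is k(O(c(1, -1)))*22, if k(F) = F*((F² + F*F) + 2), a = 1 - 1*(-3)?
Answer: 7729568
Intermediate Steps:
a = 4 (a = 1 + 3 = 4)
c(p, Y) = 4
O(r) = 2*r*(3 + r) (O(r) = (2*r)*(3 + r) = 2*r*(3 + r))
k(F) = F*(2 + 2*F²) (k(F) = F*((F² + F²) + 2) = F*(2*F² + 2) = F*(2 + 2*F²))
k(O(c(1, -1)))*22 = (2*(2*4*(3 + 4))*(1 + (2*4*(3 + 4))²))*22 = (2*(2*4*7)*(1 + (2*4*7)²))*22 = (2*56*(1 + 56²))*22 = (2*56*(1 + 3136))*22 = (2*56*3137)*22 = 351344*22 = 7729568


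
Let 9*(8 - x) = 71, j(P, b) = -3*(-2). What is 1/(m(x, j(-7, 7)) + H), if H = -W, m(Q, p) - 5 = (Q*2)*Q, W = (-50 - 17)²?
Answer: -81/363202 ≈ -0.00022302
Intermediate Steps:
j(P, b) = 6
x = ⅑ (x = 8 - ⅑*71 = 8 - 71/9 = ⅑ ≈ 0.11111)
W = 4489 (W = (-67)² = 4489)
m(Q, p) = 5 + 2*Q² (m(Q, p) = 5 + (Q*2)*Q = 5 + (2*Q)*Q = 5 + 2*Q²)
H = -4489 (H = -1*4489 = -4489)
1/(m(x, j(-7, 7)) + H) = 1/((5 + 2*(⅑)²) - 4489) = 1/((5 + 2*(1/81)) - 4489) = 1/((5 + 2/81) - 4489) = 1/(407/81 - 4489) = 1/(-363202/81) = -81/363202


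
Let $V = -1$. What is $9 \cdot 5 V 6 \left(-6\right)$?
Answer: $1620$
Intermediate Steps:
$9 \cdot 5 V 6 \left(-6\right) = 9 \cdot 5 \left(-1\right) 6 \left(-6\right) = 9 \left(\left(-5\right) 6\right) \left(-6\right) = 9 \left(-30\right) \left(-6\right) = \left(-270\right) \left(-6\right) = 1620$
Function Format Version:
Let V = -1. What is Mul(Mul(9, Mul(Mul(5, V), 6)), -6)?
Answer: 1620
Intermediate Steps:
Mul(Mul(9, Mul(Mul(5, V), 6)), -6) = Mul(Mul(9, Mul(Mul(5, -1), 6)), -6) = Mul(Mul(9, Mul(-5, 6)), -6) = Mul(Mul(9, -30), -6) = Mul(-270, -6) = 1620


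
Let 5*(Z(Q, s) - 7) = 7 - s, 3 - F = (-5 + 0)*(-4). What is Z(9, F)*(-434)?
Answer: -25606/5 ≈ -5121.2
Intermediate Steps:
F = -17 (F = 3 - (-5 + 0)*(-4) = 3 - (-5)*(-4) = 3 - 1*20 = 3 - 20 = -17)
Z(Q, s) = 42/5 - s/5 (Z(Q, s) = 7 + (7 - s)/5 = 7 + (7/5 - s/5) = 42/5 - s/5)
Z(9, F)*(-434) = (42/5 - 1/5*(-17))*(-434) = (42/5 + 17/5)*(-434) = (59/5)*(-434) = -25606/5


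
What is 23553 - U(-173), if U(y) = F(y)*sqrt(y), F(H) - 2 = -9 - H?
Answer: 23553 - 166*I*sqrt(173) ≈ 23553.0 - 2183.4*I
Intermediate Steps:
F(H) = -7 - H (F(H) = 2 + (-9 - H) = -7 - H)
U(y) = sqrt(y)*(-7 - y) (U(y) = (-7 - y)*sqrt(y) = sqrt(y)*(-7 - y))
23553 - U(-173) = 23553 - sqrt(-173)*(-7 - 1*(-173)) = 23553 - I*sqrt(173)*(-7 + 173) = 23553 - I*sqrt(173)*166 = 23553 - 166*I*sqrt(173)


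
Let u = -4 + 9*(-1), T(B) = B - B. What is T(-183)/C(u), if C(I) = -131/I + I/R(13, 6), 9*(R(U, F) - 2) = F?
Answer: 0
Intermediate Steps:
R(U, F) = 2 + F/9
T(B) = 0
u = -13 (u = -4 - 9 = -13)
C(I) = -131/I + 3*I/8 (C(I) = -131/I + I/(2 + (⅑)*6) = -131/I + I/(2 + ⅔) = -131/I + I/(8/3) = -131/I + I*(3/8) = -131/I + 3*I/8)
T(-183)/C(u) = 0/(-131/(-13) + (3/8)*(-13)) = 0/(-131*(-1/13) - 39/8) = 0/(131/13 - 39/8) = 0/(541/104) = 0*(104/541) = 0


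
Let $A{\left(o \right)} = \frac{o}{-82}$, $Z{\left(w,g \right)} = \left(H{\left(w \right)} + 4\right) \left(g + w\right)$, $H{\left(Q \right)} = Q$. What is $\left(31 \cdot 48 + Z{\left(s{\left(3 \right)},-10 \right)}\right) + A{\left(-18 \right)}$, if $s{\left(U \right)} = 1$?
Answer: $\frac{59172}{41} \approx 1443.2$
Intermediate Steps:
$Z{\left(w,g \right)} = \left(4 + w\right) \left(g + w\right)$ ($Z{\left(w,g \right)} = \left(w + 4\right) \left(g + w\right) = \left(4 + w\right) \left(g + w\right)$)
$A{\left(o \right)} = - \frac{o}{82}$ ($A{\left(o \right)} = o \left(- \frac{1}{82}\right) = - \frac{o}{82}$)
$\left(31 \cdot 48 + Z{\left(s{\left(3 \right)},-10 \right)}\right) + A{\left(-18 \right)} = \left(31 \cdot 48 + \left(1^{2} + 4 \left(-10\right) + 4 \cdot 1 - 10\right)\right) - - \frac{9}{41} = \left(1488 + \left(1 - 40 + 4 - 10\right)\right) + \frac{9}{41} = \left(1488 - 45\right) + \frac{9}{41} = 1443 + \frac{9}{41} = \frac{59172}{41}$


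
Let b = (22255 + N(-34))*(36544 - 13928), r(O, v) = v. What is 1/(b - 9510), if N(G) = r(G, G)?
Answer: 1/502540626 ≈ 1.9899e-9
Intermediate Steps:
N(G) = G
b = 502550136 (b = (22255 - 34)*(36544 - 13928) = 22221*22616 = 502550136)
1/(b - 9510) = 1/(502550136 - 9510) = 1/502540626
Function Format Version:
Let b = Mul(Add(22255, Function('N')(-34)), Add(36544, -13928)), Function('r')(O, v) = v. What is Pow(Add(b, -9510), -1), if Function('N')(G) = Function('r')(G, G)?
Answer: Rational(1, 502540626) ≈ 1.9899e-9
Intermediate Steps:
Function('N')(G) = G
b = 502550136 (b = Mul(Add(22255, -34), Add(36544, -13928)) = Mul(22221, 22616) = 502550136)
Pow(Add(b, -9510), -1) = Pow(Add(502550136, -9510), -1) = Pow(502540626, -1) = Rational(1, 502540626)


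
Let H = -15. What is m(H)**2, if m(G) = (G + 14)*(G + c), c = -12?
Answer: 729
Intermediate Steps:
m(G) = (-12 + G)*(14 + G) (m(G) = (G + 14)*(G - 12) = (14 + G)*(-12 + G) = (-12 + G)*(14 + G))
m(H)**2 = (-168 + (-15)**2 + 2*(-15))**2 = (-168 + 225 - 30)**2 = 27**2 = 729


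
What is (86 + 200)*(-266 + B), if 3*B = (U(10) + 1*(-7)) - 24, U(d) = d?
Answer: -78078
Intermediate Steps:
B = -7 (B = ((10 + 1*(-7)) - 24)/3 = ((10 - 7) - 24)/3 = (3 - 24)/3 = (1/3)*(-21) = -7)
(86 + 200)*(-266 + B) = (86 + 200)*(-266 - 7) = 286*(-273) = -78078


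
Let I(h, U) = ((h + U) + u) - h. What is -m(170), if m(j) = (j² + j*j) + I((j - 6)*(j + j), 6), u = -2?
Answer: -57804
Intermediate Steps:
I(h, U) = -2 + U (I(h, U) = ((h + U) - 2) - h = ((U + h) - 2) - h = (-2 + U + h) - h = -2 + U)
m(j) = 4 + 2*j² (m(j) = (j² + j*j) + (-2 + 6) = (j² + j²) + 4 = 2*j² + 4 = 4 + 2*j²)
-m(170) = -(4 + 2*170²) = -(4 + 2*28900) = -(4 + 57800) = -1*57804 = -57804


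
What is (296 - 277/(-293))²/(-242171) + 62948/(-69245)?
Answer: -1832873267972817/1439613118204855 ≈ -1.2732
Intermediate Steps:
(296 - 277/(-293))²/(-242171) + 62948/(-69245) = (296 - 277*(-1/293))²*(-1/242171) + 62948*(-1/69245) = (296 + 277/293)²*(-1/242171) - 62948/69245 = (87005/293)²*(-1/242171) - 62948/69245 = (7569870025/85849)*(-1/242171) - 62948/69245 = -7569870025/20790138179 - 62948/69245 = -1832873267972817/1439613118204855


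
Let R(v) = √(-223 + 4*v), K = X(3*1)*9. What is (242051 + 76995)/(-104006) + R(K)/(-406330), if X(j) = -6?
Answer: -22789/7429 - I*√439/406330 ≈ -3.0676 - 5.1565e-5*I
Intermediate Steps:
K = -54 (K = -6*9 = -54)
(242051 + 76995)/(-104006) + R(K)/(-406330) = (242051 + 76995)/(-104006) + √(-223 + 4*(-54))/(-406330) = 319046*(-1/104006) + √(-223 - 216)*(-1/406330) = -22789/7429 + √(-439)*(-1/406330) = -22789/7429 + (I*√439)*(-1/406330) = -22789/7429 - I*√439/406330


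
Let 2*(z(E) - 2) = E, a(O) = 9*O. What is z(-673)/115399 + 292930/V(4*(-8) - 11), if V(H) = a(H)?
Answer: -67607917043/89318826 ≈ -756.93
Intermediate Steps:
V(H) = 9*H
z(E) = 2 + E/2
z(-673)/115399 + 292930/V(4*(-8) - 11) = (2 + (½)*(-673))/115399 + 292930/((9*(4*(-8) - 11))) = (2 - 673/2)*(1/115399) + 292930/((9*(-32 - 11))) = -669/2*1/115399 + 292930/((9*(-43))) = -669/230798 + 292930/(-387) = -669/230798 + 292930*(-1/387) = -669/230798 - 292930/387 = -67607917043/89318826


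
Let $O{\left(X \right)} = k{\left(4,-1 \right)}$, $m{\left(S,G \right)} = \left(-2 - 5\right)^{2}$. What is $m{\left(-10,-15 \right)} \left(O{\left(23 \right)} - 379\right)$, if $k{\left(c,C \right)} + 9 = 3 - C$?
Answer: $-18816$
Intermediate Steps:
$m{\left(S,G \right)} = 49$ ($m{\left(S,G \right)} = \left(-7\right)^{2} = 49$)
$k{\left(c,C \right)} = -6 - C$ ($k{\left(c,C \right)} = -9 - \left(-3 + C\right) = -6 - C$)
$O{\left(X \right)} = -5$ ($O{\left(X \right)} = -6 - -1 = -6 + 1 = -5$)
$m{\left(-10,-15 \right)} \left(O{\left(23 \right)} - 379\right) = 49 \left(-5 - 379\right) = 49 \left(-384\right) = -18816$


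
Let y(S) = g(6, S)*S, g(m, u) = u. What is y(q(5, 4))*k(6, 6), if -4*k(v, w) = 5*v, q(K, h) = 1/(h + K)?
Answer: -5/54 ≈ -0.092593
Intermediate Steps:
q(K, h) = 1/(K + h)
y(S) = S² (y(S) = S*S = S²)
k(v, w) = -5*v/4
y(q(5, 4))*k(6, 6) = (1/(5 + 4))²*(-5/4*6) = (1/9)²*(-15/2) = (⅑)²*(-15/2) = (1/81)*(-15/2) = -5/54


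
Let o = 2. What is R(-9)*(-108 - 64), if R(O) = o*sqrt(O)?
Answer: -1032*I ≈ -1032.0*I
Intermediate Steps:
R(O) = 2*sqrt(O)
R(-9)*(-108 - 64) = (2*sqrt(-9))*(-108 - 64) = (2*(3*I))*(-172) = (6*I)*(-172) = -1032*I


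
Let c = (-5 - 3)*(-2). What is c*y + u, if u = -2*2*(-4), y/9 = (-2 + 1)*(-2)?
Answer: 304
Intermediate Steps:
c = 16 (c = -8*(-2) = 16)
y = 18 (y = 9*((-2 + 1)*(-2)) = 9*(-1*(-2)) = 9*2 = 18)
u = 16 (u = -4*(-4) = 16)
c*y + u = 16*18 + 16 = 288 + 16 = 304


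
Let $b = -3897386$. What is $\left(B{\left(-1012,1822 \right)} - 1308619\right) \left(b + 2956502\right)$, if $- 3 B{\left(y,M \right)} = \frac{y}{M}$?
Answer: $\frac{1121676498051788}{911} \approx 1.2313 \cdot 10^{12}$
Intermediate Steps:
$B{\left(y,M \right)} = - \frac{y}{3 M}$ ($B{\left(y,M \right)} = - \frac{y \frac{1}{M}}{3} = - \frac{y}{3 M}$)
$\left(B{\left(-1012,1822 \right)} - 1308619\right) \left(b + 2956502\right) = \left(\left(- \frac{1}{3}\right) \left(-1012\right) \frac{1}{1822} - 1308619\right) \left(-3897386 + 2956502\right) = \left(\left(- \frac{1}{3}\right) \left(-1012\right) \frac{1}{1822} - 1308619\right) \left(-940884\right) = \left(\frac{506}{2733} - 1308619\right) \left(-940884\right) = \left(- \frac{3576455221}{2733}\right) \left(-940884\right) = \frac{1121676498051788}{911}$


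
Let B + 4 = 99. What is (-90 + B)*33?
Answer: 165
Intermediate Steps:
B = 95 (B = -4 + 99 = 95)
(-90 + B)*33 = (-90 + 95)*33 = 5*33 = 165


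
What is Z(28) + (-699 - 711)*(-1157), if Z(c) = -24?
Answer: 1631346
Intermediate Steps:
Z(28) + (-699 - 711)*(-1157) = -24 + (-699 - 711)*(-1157) = -24 - 1410*(-1157) = -24 + 1631370 = 1631346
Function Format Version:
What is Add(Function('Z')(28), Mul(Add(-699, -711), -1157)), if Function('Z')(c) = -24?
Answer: 1631346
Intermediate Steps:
Add(Function('Z')(28), Mul(Add(-699, -711), -1157)) = Add(-24, Mul(Add(-699, -711), -1157)) = Add(-24, Mul(-1410, -1157)) = Add(-24, 1631370) = 1631346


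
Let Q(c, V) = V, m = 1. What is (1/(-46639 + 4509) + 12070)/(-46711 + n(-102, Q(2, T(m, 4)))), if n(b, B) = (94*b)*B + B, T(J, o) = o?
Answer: -56501011/398170630 ≈ -0.14190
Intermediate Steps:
n(b, B) = B + 94*B*b (n(b, B) = 94*B*b + B = B + 94*B*b)
(1/(-46639 + 4509) + 12070)/(-46711 + n(-102, Q(2, T(m, 4)))) = (1/(-46639 + 4509) + 12070)/(-46711 + 4*(1 + 94*(-102))) = (1/(-42130) + 12070)/(-46711 + 4*(1 - 9588)) = (-1/42130 + 12070)/(-46711 + 4*(-9587)) = 508509099/(42130*(-46711 - 38348)) = (508509099/42130)/(-85059) = (508509099/42130)*(-1/85059) = -56501011/398170630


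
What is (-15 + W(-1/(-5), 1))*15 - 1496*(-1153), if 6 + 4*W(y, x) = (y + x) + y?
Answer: 6898583/4 ≈ 1.7246e+6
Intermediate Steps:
W(y, x) = -3/2 + y/2 + x/4 (W(y, x) = -3/2 + ((y + x) + y)/4 = -3/2 + ((x + y) + y)/4 = -3/2 + (x + 2*y)/4 = -3/2 + (y/2 + x/4) = -3/2 + y/2 + x/4)
(-15 + W(-1/(-5), 1))*15 - 1496*(-1153) = (-15 + (-3/2 + (-1/(-5))/2 + (1/4)*1))*15 - 1496*(-1153) = (-15 + (-3/2 + (-1*(-1/5))/2 + 1/4))*15 + 1724888 = (-15 + (-3/2 + (1/2)*(1/5) + 1/4))*15 + 1724888 = (-15 + (-3/2 + 1/10 + 1/4))*15 + 1724888 = (-15 - 23/20)*15 + 1724888 = -323/20*15 + 1724888 = -969/4 + 1724888 = 6898583/4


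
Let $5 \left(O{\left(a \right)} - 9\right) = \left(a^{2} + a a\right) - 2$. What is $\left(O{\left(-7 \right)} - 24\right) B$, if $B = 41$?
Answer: $\frac{861}{5} \approx 172.2$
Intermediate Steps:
$O{\left(a \right)} = \frac{43}{5} + \frac{2 a^{2}}{5}$ ($O{\left(a \right)} = 9 + \frac{\left(a^{2} + a a\right) - 2}{5} = 9 + \frac{\left(a^{2} + a^{2}\right) - 2}{5} = 9 + \frac{2 a^{2} - 2}{5} = 9 + \frac{-2 + 2 a^{2}}{5} = 9 + \left(- \frac{2}{5} + \frac{2 a^{2}}{5}\right) = \frac{43}{5} + \frac{2 a^{2}}{5}$)
$\left(O{\left(-7 \right)} - 24\right) B = \left(\left(\frac{43}{5} + \frac{2 \left(-7\right)^{2}}{5}\right) - 24\right) 41 = \left(\left(\frac{43}{5} + \frac{2}{5} \cdot 49\right) - 24\right) 41 = \left(\left(\frac{43}{5} + \frac{98}{5}\right) - 24\right) 41 = \left(\frac{141}{5} - 24\right) 41 = \frac{21}{5} \cdot 41 = \frac{861}{5}$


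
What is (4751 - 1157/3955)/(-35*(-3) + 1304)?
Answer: 18789048/5572595 ≈ 3.3717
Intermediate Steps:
(4751 - 1157/3955)/(-35*(-3) + 1304) = (4751 - 1157*1/3955)/(105 + 1304) = (4751 - 1157/3955)/1409 = (18789048/3955)*(1/1409) = 18789048/5572595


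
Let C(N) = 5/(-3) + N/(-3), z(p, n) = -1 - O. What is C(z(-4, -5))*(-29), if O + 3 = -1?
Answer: 232/3 ≈ 77.333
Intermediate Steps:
O = -4 (O = -3 - 1 = -4)
z(p, n) = 3 (z(p, n) = -1 - 1*(-4) = -1 + 4 = 3)
C(N) = -5/3 - N/3 (C(N) = 5*(-1/3) + N*(-1/3) = -5/3 - N/3)
C(z(-4, -5))*(-29) = (-5/3 - 1/3*3)*(-29) = (-5/3 - 1)*(-29) = -8/3*(-29) = 232/3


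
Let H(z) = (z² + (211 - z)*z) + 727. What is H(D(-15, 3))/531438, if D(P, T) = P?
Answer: -53/11553 ≈ -0.0045876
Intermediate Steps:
H(z) = 727 + z² + z*(211 - z) (H(z) = (z² + z*(211 - z)) + 727 = 727 + z² + z*(211 - z))
H(D(-15, 3))/531438 = (727 + 211*(-15))/531438 = (727 - 3165)*(1/531438) = -2438*1/531438 = -53/11553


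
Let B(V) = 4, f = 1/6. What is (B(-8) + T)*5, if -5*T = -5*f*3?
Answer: 45/2 ≈ 22.500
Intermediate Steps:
f = 1/6 ≈ 0.16667
T = 1/2 (T = -(-5*1/6)*3/5 = -(-1)*3/6 = -1/5*(-5/2) = 1/2 ≈ 0.50000)
(B(-8) + T)*5 = (4 + 1/2)*5 = (9/2)*5 = 45/2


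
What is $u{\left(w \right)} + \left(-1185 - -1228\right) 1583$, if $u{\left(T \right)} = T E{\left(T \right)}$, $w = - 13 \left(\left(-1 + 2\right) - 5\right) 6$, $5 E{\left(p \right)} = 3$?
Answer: $\frac{341281}{5} \approx 68256.0$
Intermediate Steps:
$E{\left(p \right)} = \frac{3}{5}$ ($E{\left(p \right)} = \frac{1}{5} \cdot 3 = \frac{3}{5}$)
$w = 312$ ($w = - 13 \left(1 - 5\right) 6 = \left(-13\right) \left(-4\right) 6 = 52 \cdot 6 = 312$)
$u{\left(T \right)} = \frac{3 T}{5}$ ($u{\left(T \right)} = T \frac{3}{5} = \frac{3 T}{5}$)
$u{\left(w \right)} + \left(-1185 - -1228\right) 1583 = \frac{3}{5} \cdot 312 + \left(-1185 - -1228\right) 1583 = \frac{936}{5} + \left(-1185 + 1228\right) 1583 = \frac{936}{5} + 43 \cdot 1583 = \frac{936}{5} + 68069 = \frac{341281}{5}$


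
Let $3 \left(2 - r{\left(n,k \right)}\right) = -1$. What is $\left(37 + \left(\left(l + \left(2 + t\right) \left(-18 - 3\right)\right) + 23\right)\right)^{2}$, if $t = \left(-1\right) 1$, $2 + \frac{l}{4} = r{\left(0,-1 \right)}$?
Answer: $\frac{14641}{9} \approx 1626.8$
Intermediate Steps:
$r{\left(n,k \right)} = \frac{7}{3}$ ($r{\left(n,k \right)} = 2 - - \frac{1}{3} = 2 + \frac{1}{3} = \frac{7}{3}$)
$l = \frac{4}{3}$ ($l = -8 + 4 \cdot \frac{7}{3} = -8 + \frac{28}{3} = \frac{4}{3} \approx 1.3333$)
$t = -1$
$\left(37 + \left(\left(l + \left(2 + t\right) \left(-18 - 3\right)\right) + 23\right)\right)^{2} = \left(37 + \left(\left(\frac{4}{3} + \left(2 - 1\right) \left(-18 - 3\right)\right) + 23\right)\right)^{2} = \left(37 + \left(\left(\frac{4}{3} + 1 \left(-21\right)\right) + 23\right)\right)^{2} = \left(37 + \left(\left(\frac{4}{3} - 21\right) + 23\right)\right)^{2} = \left(37 + \left(- \frac{59}{3} + 23\right)\right)^{2} = \left(37 + \frac{10}{3}\right)^{2} = \left(\frac{121}{3}\right)^{2} = \frac{14641}{9}$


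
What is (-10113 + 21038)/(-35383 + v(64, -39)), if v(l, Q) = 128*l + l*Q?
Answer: -10925/29687 ≈ -0.36801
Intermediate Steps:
v(l, Q) = 128*l + Q*l
(-10113 + 21038)/(-35383 + v(64, -39)) = (-10113 + 21038)/(-35383 + 64*(128 - 39)) = 10925/(-35383 + 64*89) = 10925/(-35383 + 5696) = 10925/(-29687) = 10925*(-1/29687) = -10925/29687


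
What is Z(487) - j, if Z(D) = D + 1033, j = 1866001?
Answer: -1864481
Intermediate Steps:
Z(D) = 1033 + D
Z(487) - j = (1033 + 487) - 1*1866001 = 1520 - 1866001 = -1864481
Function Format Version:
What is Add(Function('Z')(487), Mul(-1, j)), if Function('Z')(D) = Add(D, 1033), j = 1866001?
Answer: -1864481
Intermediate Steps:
Function('Z')(D) = Add(1033, D)
Add(Function('Z')(487), Mul(-1, j)) = Add(Add(1033, 487), Mul(-1, 1866001)) = Add(1520, -1866001) = -1864481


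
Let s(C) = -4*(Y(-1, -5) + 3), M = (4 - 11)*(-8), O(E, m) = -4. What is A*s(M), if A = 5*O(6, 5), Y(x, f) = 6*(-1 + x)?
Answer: -720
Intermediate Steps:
Y(x, f) = -6 + 6*x
M = 56 (M = -7*(-8) = 56)
s(C) = 36 (s(C) = -4*((-6 + 6*(-1)) + 3) = -4*((-6 - 6) + 3) = -4*(-12 + 3) = -4*(-9) = 36)
A = -20 (A = 5*(-4) = -20)
A*s(M) = -20*36 = -720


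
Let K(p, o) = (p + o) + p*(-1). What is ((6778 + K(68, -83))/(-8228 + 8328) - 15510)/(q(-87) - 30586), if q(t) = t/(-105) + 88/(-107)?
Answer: 231336889/458178188 ≈ 0.50491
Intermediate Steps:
q(t) = -88/107 - t/105 (q(t) = t*(-1/105) + 88*(-1/107) = -t/105 - 88/107 = -88/107 - t/105)
K(p, o) = o (K(p, o) = (o + p) - p = o)
((6778 + K(68, -83))/(-8228 + 8328) - 15510)/(q(-87) - 30586) = ((6778 - 83)/(-8228 + 8328) - 15510)/((-88/107 - 1/105*(-87)) - 30586) = (6695/100 - 15510)/((-88/107 + 29/35) - 30586) = (6695*(1/100) - 15510)/(23/3745 - 30586) = (1339/20 - 15510)/(-114544547/3745) = -308861/20*(-3745/114544547) = 231336889/458178188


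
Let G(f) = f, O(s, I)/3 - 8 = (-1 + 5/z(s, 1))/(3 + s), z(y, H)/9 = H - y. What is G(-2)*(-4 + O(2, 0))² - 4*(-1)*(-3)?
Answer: -166292/225 ≈ -739.08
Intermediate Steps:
z(y, H) = -9*y + 9*H (z(y, H) = 9*(H - y) = -9*y + 9*H)
O(s, I) = 24 + 3*(-1 + 5/(9 - 9*s))/(3 + s) (O(s, I) = 24 + 3*((-1 + 5/(-9*s + 9*1))/(3 + s)) = 24 + 3*((-1 + 5/(-9*s + 9))/(3 + s)) = 24 + 3*((-1 + 5/(9 - 9*s))/(3 + s)) = 24 + 3*(-1 + 5/(9 - 9*s))/(3 + s))
G(-2)*(-4 + O(2, 0))² - 4*(-1)*(-3) = -2*(-4 + (-212 + 207*2 + 72*2*(-1 + 2))/(3*(-1 + 2)*(3 + 2)))² - 4*(-1)*(-3) = -2*(-4 + (⅓)*(-212 + 414 + 72*2*1)/(1*5))² + 4*(-3) = -2*(-4 + (⅓)*1*(⅕)*(-212 + 414 + 144))² - 12 = -2*(-4 + (⅓)*1*(⅕)*346)² - 12 = -2*(-4 + 346/15)² - 12 = -2*(286/15)² - 12 = -2*81796/225 - 12 = -163592/225 - 12 = -166292/225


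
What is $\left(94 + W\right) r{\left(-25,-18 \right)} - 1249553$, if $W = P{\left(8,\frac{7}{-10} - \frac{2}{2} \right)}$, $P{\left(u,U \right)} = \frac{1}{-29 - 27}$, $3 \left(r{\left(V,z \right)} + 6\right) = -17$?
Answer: $- \frac{30015587}{24} \approx -1.2507 \cdot 10^{6}$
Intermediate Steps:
$r{\left(V,z \right)} = - \frac{35}{3}$ ($r{\left(V,z \right)} = -6 + \frac{1}{3} \left(-17\right) = -6 - \frac{17}{3} = - \frac{35}{3}$)
$P{\left(u,U \right)} = - \frac{1}{56}$ ($P{\left(u,U \right)} = \frac{1}{-56} = - \frac{1}{56}$)
$W = - \frac{1}{56} \approx -0.017857$
$\left(94 + W\right) r{\left(-25,-18 \right)} - 1249553 = \left(94 - \frac{1}{56}\right) \left(- \frac{35}{3}\right) - 1249553 = \frac{5263}{56} \left(- \frac{35}{3}\right) - 1249553 = - \frac{26315}{24} - 1249553 = - \frac{30015587}{24}$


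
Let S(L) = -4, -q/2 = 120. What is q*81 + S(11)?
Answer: -19444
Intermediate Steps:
q = -240 (q = -2*120 = -240)
q*81 + S(11) = -240*81 - 4 = -19440 - 4 = -19444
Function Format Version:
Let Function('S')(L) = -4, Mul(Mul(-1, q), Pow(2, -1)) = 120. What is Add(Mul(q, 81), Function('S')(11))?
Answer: -19444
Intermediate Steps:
q = -240 (q = Mul(-2, 120) = -240)
Add(Mul(q, 81), Function('S')(11)) = Add(Mul(-240, 81), -4) = Add(-19440, -4) = -19444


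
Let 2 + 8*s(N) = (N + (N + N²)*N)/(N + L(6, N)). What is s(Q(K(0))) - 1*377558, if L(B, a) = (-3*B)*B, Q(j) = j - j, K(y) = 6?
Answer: -1510233/4 ≈ -3.7756e+5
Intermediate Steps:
Q(j) = 0
L(B, a) = -3*B²
s(N) = -¼ + (N + N*(N + N²))/(8*(-108 + N)) (s(N) = -¼ + ((N + (N + N²)*N)/(N - 3*6²))/8 = -¼ + ((N + N*(N + N²))/(N - 3*36))/8 = -¼ + ((N + N*(N + N²))/(N - 108))/8 = -¼ + ((N + N*(N + N²))/(-108 + N))/8 = -¼ + (N + N*(N + N²))/(8*(-108 + N)))
s(Q(K(0))) - 1*377558 = (216 + 0² + 0³ - 1*0)/(8*(-108 + 0)) - 1*377558 = (⅛)*(216 + 0 + 0 + 0)/(-108) - 377558 = (⅛)*(-1/108)*216 - 377558 = -¼ - 377558 = -1510233/4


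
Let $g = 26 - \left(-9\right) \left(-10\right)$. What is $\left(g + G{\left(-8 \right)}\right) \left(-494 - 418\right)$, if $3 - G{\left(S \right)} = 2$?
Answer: $57456$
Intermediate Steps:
$G{\left(S \right)} = 1$ ($G{\left(S \right)} = 3 - 2 = 1$)
$g = -64$ ($g = 26 - 90 = -64$)
$\left(g + G{\left(-8 \right)}\right) \left(-494 - 418\right) = \left(-64 + 1\right) \left(-494 - 418\right) = \left(-63\right) \left(-912\right) = 57456$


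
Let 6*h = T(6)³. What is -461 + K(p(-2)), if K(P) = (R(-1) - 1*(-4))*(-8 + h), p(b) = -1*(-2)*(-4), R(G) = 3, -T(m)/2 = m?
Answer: -2533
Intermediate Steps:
T(m) = -2*m
h = -288 (h = (-2*6)³/6 = (⅙)*(-12)³ = (⅙)*(-1728) = -288)
p(b) = -8 (p(b) = 2*(-4) = -8)
K(P) = -2072 (K(P) = (3 - 1*(-4))*(-8 - 288) = (3 + 4)*(-296) = 7*(-296) = -2072)
-461 + K(p(-2)) = -461 - 2072 = -2533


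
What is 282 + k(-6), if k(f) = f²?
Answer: 318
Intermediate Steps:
282 + k(-6) = 282 + (-6)² = 282 + 36 = 318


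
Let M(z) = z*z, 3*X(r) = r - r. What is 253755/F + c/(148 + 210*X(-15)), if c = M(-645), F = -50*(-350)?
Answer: 182949831/64750 ≈ 2825.5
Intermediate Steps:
X(r) = 0 (X(r) = (r - r)/3 = (⅓)*0 = 0)
F = 17500
M(z) = z²
c = 416025 (c = (-645)² = 416025)
253755/F + c/(148 + 210*X(-15)) = 253755/17500 + 416025/(148 + 210*0) = 253755*(1/17500) + 416025/(148 + 0) = 50751/3500 + 416025/148 = 182949831/64750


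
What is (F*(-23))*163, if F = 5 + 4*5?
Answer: -93725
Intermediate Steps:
F = 25 (F = 5 + 20 = 25)
(F*(-23))*163 = (25*(-23))*163 = -575*163 = -93725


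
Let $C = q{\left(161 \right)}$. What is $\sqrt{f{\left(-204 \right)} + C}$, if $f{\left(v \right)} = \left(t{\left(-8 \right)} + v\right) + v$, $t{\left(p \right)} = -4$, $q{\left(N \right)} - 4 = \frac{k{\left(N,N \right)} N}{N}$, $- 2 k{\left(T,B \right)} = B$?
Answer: $\frac{i \sqrt{1954}}{2} \approx 22.102 i$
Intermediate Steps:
$k{\left(T,B \right)} = - \frac{B}{2}$
$q{\left(N \right)} = 4 - \frac{N}{2}$ ($q{\left(N \right)} = 4 + \frac{- \frac{N}{2} N}{N} = 4 + \frac{\left(- \frac{1}{2}\right) N^{2}}{N} = 4 - \frac{N}{2}$)
$f{\left(v \right)} = -4 + 2 v$ ($f{\left(v \right)} = \left(-4 + v\right) + v = -4 + 2 v$)
$C = - \frac{153}{2}$ ($C = 4 - \frac{161}{2} = - \frac{153}{2} \approx -76.5$)
$\sqrt{f{\left(-204 \right)} + C} = \sqrt{\left(-4 + 2 \left(-204\right)\right) - \frac{153}{2}} = \sqrt{\left(-4 - 408\right) - \frac{153}{2}} = \sqrt{-412 - \frac{153}{2}} = \sqrt{- \frac{977}{2}} = \frac{i \sqrt{1954}}{2}$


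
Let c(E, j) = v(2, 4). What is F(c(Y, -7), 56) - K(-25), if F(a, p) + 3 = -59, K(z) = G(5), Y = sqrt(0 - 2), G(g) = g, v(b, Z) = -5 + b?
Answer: -67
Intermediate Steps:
Y = I*sqrt(2) (Y = sqrt(-2) = I*sqrt(2) ≈ 1.4142*I)
c(E, j) = -3 (c(E, j) = -5 + 2 = -3)
K(z) = 5
F(a, p) = -62 (F(a, p) = -3 - 59 = -62)
F(c(Y, -7), 56) - K(-25) = -62 - 1*5 = -62 - 5 = -67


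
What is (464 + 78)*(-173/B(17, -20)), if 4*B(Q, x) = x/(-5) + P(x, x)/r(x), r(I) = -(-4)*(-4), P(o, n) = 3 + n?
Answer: -6001024/81 ≈ -74087.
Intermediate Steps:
r(I) = -16 (r(I) = -1*16 = -16)
B(Q, x) = -3/64 - 21*x/320 (B(Q, x) = (x/(-5) + (3 + x)/(-16))/4 = (x*(-1/5) + (3 + x)*(-1/16))/4 = (-x/5 + (-3/16 - x/16))/4 = (-3/16 - 21*x/80)/4 = -3/64 - 21*x/320)
(464 + 78)*(-173/B(17, -20)) = (464 + 78)*(-173/(-3/64 - 21/320*(-20))) = 542*(-173/(-3/64 + 21/16)) = 542*(-173/81/64) = 542*(-173*64/81) = 542*(-11072/81) = -6001024/81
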